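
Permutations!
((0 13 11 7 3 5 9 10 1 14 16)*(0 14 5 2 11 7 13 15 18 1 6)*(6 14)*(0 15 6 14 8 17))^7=((0 6 15 18 1 5 9 10 8 17)(2 11 13 7 3)(14 16))^7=(0 10 1 6 8 5 15 17 9 18)(2 13 3 11 7)(14 16)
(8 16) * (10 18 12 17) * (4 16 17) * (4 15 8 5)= [0, 1, 2, 3, 16, 4, 6, 7, 17, 9, 18, 11, 15, 13, 14, 8, 5, 10, 12]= (4 16 5)(8 17 10 18 12 15)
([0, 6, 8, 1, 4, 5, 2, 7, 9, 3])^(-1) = (1 3 9 8 2 6)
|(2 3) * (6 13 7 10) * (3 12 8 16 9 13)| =|(2 12 8 16 9 13 7 10 6 3)| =10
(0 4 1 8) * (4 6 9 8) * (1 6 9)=(0 9 8)(1 4 6)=[9, 4, 2, 3, 6, 5, 1, 7, 0, 8]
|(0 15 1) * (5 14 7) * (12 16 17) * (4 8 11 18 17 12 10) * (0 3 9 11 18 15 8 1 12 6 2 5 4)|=65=|(0 8 18 17 10)(1 3 9 11 15 12 16 6 2 5 14 7 4)|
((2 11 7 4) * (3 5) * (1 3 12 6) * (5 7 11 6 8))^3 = (12)(1 4)(2 3)(6 7)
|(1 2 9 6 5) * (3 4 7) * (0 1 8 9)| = |(0 1 2)(3 4 7)(5 8 9 6)| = 12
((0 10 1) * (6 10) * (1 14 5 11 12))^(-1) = ((0 6 10 14 5 11 12 1))^(-1) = (0 1 12 11 5 14 10 6)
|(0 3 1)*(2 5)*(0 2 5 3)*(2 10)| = 4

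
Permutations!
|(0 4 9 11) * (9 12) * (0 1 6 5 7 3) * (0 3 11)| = 20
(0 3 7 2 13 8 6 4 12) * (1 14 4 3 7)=(0 7 2 13 8 6 3 1 14 4 12)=[7, 14, 13, 1, 12, 5, 3, 2, 6, 9, 10, 11, 0, 8, 4]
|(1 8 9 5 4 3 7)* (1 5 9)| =|(9)(1 8)(3 7 5 4)| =4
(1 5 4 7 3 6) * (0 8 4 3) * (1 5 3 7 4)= [8, 3, 2, 6, 4, 7, 5, 0, 1]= (0 8 1 3 6 5 7)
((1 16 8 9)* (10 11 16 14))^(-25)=(1 11 9 10 8 14 16)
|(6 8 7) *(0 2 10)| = 3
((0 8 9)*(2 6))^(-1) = ((0 8 9)(2 6))^(-1) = (0 9 8)(2 6)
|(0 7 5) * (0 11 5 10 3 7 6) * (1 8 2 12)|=12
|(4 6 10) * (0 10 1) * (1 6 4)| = |(0 10 1)| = 3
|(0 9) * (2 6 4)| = 6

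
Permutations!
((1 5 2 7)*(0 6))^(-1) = ((0 6)(1 5 2 7))^(-1) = (0 6)(1 7 2 5)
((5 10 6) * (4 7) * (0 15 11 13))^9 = (0 15 11 13)(4 7)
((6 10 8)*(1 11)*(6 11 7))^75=((1 7 6 10 8 11))^75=(1 10)(6 11)(7 8)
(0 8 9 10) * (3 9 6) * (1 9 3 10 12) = (0 8 6 10)(1 9 12) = [8, 9, 2, 3, 4, 5, 10, 7, 6, 12, 0, 11, 1]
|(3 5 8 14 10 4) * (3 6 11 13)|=9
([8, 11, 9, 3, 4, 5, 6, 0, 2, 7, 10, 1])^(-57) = [9, 11, 0, 3, 4, 5, 6, 2, 7, 8, 10, 1]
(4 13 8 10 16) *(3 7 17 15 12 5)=(3 7 17 15 12 5)(4 13 8 10 16)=[0, 1, 2, 7, 13, 3, 6, 17, 10, 9, 16, 11, 5, 8, 14, 12, 4, 15]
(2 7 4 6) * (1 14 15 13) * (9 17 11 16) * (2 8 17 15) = (1 14 2 7 4 6 8 17 11 16 9 15 13) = [0, 14, 7, 3, 6, 5, 8, 4, 17, 15, 10, 16, 12, 1, 2, 13, 9, 11]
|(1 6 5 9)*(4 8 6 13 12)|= 8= |(1 13 12 4 8 6 5 9)|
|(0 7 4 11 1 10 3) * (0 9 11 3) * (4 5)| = |(0 7 5 4 3 9 11 1 10)| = 9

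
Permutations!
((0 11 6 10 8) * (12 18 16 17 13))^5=(18)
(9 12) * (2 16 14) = (2 16 14)(9 12) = [0, 1, 16, 3, 4, 5, 6, 7, 8, 12, 10, 11, 9, 13, 2, 15, 14]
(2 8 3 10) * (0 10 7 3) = [10, 1, 8, 7, 4, 5, 6, 3, 0, 9, 2] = (0 10 2 8)(3 7)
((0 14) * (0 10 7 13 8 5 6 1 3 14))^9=(14)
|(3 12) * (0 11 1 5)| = |(0 11 1 5)(3 12)| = 4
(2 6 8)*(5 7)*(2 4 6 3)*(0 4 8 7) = (8)(0 4 6 7 5)(2 3) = [4, 1, 3, 2, 6, 0, 7, 5, 8]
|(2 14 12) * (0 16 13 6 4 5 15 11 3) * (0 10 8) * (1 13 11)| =6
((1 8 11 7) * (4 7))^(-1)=((1 8 11 4 7))^(-1)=(1 7 4 11 8)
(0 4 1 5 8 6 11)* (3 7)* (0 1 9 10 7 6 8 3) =[4, 5, 2, 6, 9, 3, 11, 0, 8, 10, 7, 1] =(0 4 9 10 7)(1 5 3 6 11)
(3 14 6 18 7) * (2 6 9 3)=(2 6 18 7)(3 14 9)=[0, 1, 6, 14, 4, 5, 18, 2, 8, 3, 10, 11, 12, 13, 9, 15, 16, 17, 7]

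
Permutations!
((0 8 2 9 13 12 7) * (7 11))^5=(0 12 2 7 13 8 11 9)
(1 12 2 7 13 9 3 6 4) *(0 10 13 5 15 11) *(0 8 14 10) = [0, 12, 7, 6, 1, 15, 4, 5, 14, 3, 13, 8, 2, 9, 10, 11] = (1 12 2 7 5 15 11 8 14 10 13 9 3 6 4)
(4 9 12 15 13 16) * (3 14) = (3 14)(4 9 12 15 13 16) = [0, 1, 2, 14, 9, 5, 6, 7, 8, 12, 10, 11, 15, 16, 3, 13, 4]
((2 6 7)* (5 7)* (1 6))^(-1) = ((1 6 5 7 2))^(-1) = (1 2 7 5 6)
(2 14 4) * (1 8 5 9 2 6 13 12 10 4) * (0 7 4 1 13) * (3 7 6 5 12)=[6, 8, 14, 7, 5, 9, 0, 4, 12, 2, 1, 11, 10, 3, 13]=(0 6)(1 8 12 10)(2 14 13 3 7 4 5 9)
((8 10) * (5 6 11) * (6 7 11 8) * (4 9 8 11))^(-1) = (4 7 5 11 6 10 8 9)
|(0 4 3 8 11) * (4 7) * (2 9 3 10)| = |(0 7 4 10 2 9 3 8 11)| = 9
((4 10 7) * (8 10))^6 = (4 10)(7 8)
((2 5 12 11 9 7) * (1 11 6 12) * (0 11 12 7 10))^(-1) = ((0 11 9 10)(1 12 6 7 2 5))^(-1) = (0 10 9 11)(1 5 2 7 6 12)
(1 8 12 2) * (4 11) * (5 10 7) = (1 8 12 2)(4 11)(5 10 7) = [0, 8, 1, 3, 11, 10, 6, 5, 12, 9, 7, 4, 2]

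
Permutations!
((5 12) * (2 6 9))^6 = (12)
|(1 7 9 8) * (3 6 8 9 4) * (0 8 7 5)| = |(9)(0 8 1 5)(3 6 7 4)| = 4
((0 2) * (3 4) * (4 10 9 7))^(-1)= ((0 2)(3 10 9 7 4))^(-1)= (0 2)(3 4 7 9 10)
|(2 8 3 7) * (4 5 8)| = 6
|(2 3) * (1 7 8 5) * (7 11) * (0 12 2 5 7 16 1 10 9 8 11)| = 12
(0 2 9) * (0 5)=(0 2 9 5)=[2, 1, 9, 3, 4, 0, 6, 7, 8, 5]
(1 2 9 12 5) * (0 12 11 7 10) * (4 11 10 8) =(0 12 5 1 2 9 10)(4 11 7 8) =[12, 2, 9, 3, 11, 1, 6, 8, 4, 10, 0, 7, 5]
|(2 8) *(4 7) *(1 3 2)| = 4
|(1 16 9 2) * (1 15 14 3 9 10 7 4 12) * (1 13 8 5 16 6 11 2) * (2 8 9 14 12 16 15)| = 36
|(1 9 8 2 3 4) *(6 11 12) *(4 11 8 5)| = 12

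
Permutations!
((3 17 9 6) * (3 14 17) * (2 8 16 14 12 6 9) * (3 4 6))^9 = (2 17 14 16 8)(3 4 6 12)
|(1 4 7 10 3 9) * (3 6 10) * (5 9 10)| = |(1 4 7 3 10 6 5 9)| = 8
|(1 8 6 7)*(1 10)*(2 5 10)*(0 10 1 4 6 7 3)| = 5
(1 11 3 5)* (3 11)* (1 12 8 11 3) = (3 5 12 8 11) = [0, 1, 2, 5, 4, 12, 6, 7, 11, 9, 10, 3, 8]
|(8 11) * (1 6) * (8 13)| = 6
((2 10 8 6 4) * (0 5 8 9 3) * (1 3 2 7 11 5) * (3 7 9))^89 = ((0 1 7 11 5 8 6 4 9 2 10 3))^89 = (0 8 10 11 9 1 6 3 5 2 7 4)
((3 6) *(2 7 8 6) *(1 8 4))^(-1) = (1 4 7 2 3 6 8)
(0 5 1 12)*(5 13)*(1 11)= (0 13 5 11 1 12)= [13, 12, 2, 3, 4, 11, 6, 7, 8, 9, 10, 1, 0, 5]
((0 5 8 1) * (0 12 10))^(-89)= ((0 5 8 1 12 10))^(-89)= (0 5 8 1 12 10)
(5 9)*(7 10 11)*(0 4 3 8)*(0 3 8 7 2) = [4, 1, 0, 7, 8, 9, 6, 10, 3, 5, 11, 2] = (0 4 8 3 7 10 11 2)(5 9)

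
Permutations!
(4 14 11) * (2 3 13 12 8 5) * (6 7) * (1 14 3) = [0, 14, 1, 13, 3, 2, 7, 6, 5, 9, 10, 4, 8, 12, 11] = (1 14 11 4 3 13 12 8 5 2)(6 7)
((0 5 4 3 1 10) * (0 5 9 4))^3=(0 3 5 4 10 9 1)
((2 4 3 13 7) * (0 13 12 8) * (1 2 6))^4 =(0 1 12 7 4)(2 8 6 3 13)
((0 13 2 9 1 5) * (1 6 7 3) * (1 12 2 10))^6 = ((0 13 10 1 5)(2 9 6 7 3 12))^6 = (0 13 10 1 5)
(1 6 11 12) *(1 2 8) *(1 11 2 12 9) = (12)(1 6 2 8 11 9) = [0, 6, 8, 3, 4, 5, 2, 7, 11, 1, 10, 9, 12]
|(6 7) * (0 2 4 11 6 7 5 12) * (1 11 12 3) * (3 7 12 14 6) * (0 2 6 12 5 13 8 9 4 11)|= |(0 6 13 8 9 4 14 12 2 11 3 1)(5 7)|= 12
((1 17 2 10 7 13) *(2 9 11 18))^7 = ((1 17 9 11 18 2 10 7 13))^7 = (1 7 2 11 17 13 10 18 9)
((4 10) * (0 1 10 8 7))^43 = (0 1 10 4 8 7) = ((0 1 10 4 8 7))^43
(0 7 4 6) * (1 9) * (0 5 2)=(0 7 4 6 5 2)(1 9)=[7, 9, 0, 3, 6, 2, 5, 4, 8, 1]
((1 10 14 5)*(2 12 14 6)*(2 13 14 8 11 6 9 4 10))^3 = (1 8 13)(2 11 14)(5 12 6)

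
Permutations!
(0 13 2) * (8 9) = (0 13 2)(8 9) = [13, 1, 0, 3, 4, 5, 6, 7, 9, 8, 10, 11, 12, 2]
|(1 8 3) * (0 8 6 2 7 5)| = |(0 8 3 1 6 2 7 5)| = 8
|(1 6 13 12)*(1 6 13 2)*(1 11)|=|(1 13 12 6 2 11)|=6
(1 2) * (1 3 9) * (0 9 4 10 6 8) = (0 9 1 2 3 4 10 6 8) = [9, 2, 3, 4, 10, 5, 8, 7, 0, 1, 6]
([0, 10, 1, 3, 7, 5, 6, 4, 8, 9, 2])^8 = [0, 2, 10, 3, 4, 5, 6, 7, 8, 9, 1]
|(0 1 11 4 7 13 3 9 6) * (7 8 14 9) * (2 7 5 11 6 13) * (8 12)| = 18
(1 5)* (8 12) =(1 5)(8 12) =[0, 5, 2, 3, 4, 1, 6, 7, 12, 9, 10, 11, 8]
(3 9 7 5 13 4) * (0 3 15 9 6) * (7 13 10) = [3, 1, 2, 6, 15, 10, 0, 5, 8, 13, 7, 11, 12, 4, 14, 9] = (0 3 6)(4 15 9 13)(5 10 7)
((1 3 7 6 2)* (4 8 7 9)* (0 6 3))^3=((0 6 2 1)(3 9 4 8 7))^3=(0 1 2 6)(3 8 9 7 4)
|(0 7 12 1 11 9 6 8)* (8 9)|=|(0 7 12 1 11 8)(6 9)|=6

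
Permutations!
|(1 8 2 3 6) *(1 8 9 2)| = |(1 9 2 3 6 8)| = 6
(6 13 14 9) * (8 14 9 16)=(6 13 9)(8 14 16)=[0, 1, 2, 3, 4, 5, 13, 7, 14, 6, 10, 11, 12, 9, 16, 15, 8]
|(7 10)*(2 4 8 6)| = 4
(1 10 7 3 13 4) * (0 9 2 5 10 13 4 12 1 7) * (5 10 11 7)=(0 9 2 10)(1 13 12)(3 4 5 11 7)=[9, 13, 10, 4, 5, 11, 6, 3, 8, 2, 0, 7, 1, 12]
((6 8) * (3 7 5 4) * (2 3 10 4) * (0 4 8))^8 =((0 4 10 8 6)(2 3 7 5))^8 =(0 8 4 6 10)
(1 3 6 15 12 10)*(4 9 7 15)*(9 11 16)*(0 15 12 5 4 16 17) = (0 15 5 4 11 17)(1 3 6 16 9 7 12 10) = [15, 3, 2, 6, 11, 4, 16, 12, 8, 7, 1, 17, 10, 13, 14, 5, 9, 0]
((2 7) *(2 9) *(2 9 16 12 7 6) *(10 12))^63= (2 6)(7 12 10 16)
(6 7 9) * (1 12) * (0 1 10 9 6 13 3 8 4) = [1, 12, 2, 8, 0, 5, 7, 6, 4, 13, 9, 11, 10, 3] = (0 1 12 10 9 13 3 8 4)(6 7)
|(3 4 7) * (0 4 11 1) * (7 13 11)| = 10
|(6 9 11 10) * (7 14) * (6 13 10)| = |(6 9 11)(7 14)(10 13)| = 6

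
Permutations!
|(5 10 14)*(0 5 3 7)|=6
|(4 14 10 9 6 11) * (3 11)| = 7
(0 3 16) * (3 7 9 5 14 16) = [7, 1, 2, 3, 4, 14, 6, 9, 8, 5, 10, 11, 12, 13, 16, 15, 0] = (0 7 9 5 14 16)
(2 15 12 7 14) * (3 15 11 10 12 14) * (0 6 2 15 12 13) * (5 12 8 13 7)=(0 6 2 11 10 7 3 8 13)(5 12)(14 15)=[6, 1, 11, 8, 4, 12, 2, 3, 13, 9, 7, 10, 5, 0, 15, 14]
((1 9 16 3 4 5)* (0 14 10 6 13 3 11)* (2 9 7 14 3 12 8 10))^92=((0 3 4 5 1 7 14 2 9 16 11)(6 13 12 8 10))^92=(0 1 9 3 7 16 4 14 11 5 2)(6 12 10 13 8)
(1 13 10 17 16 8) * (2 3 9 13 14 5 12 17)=(1 14 5 12 17 16 8)(2 3 9 13 10)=[0, 14, 3, 9, 4, 12, 6, 7, 1, 13, 2, 11, 17, 10, 5, 15, 8, 16]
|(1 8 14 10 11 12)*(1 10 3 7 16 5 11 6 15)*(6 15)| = 11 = |(1 8 14 3 7 16 5 11 12 10 15)|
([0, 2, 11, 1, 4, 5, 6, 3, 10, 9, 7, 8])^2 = [0, 11, 8, 2, 4, 5, 6, 1, 7, 9, 3, 10]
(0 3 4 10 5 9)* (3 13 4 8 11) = (0 13 4 10 5 9)(3 8 11) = [13, 1, 2, 8, 10, 9, 6, 7, 11, 0, 5, 3, 12, 4]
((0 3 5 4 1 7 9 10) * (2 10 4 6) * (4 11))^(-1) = (0 10 2 6 5 3)(1 4 11 9 7)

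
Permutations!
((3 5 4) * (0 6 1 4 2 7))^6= (0 2 3 1)(4 6 7 5)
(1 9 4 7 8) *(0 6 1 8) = [6, 9, 2, 3, 7, 5, 1, 0, 8, 4] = (0 6 1 9 4 7)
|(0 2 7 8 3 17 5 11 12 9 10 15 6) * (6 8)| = 36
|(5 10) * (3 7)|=2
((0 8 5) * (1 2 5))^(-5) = ((0 8 1 2 5))^(-5) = (8)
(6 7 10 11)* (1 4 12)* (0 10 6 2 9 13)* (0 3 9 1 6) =(0 10 11 2 1 4 12 6 7)(3 9 13) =[10, 4, 1, 9, 12, 5, 7, 0, 8, 13, 11, 2, 6, 3]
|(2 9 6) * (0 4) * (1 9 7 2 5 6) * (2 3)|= 6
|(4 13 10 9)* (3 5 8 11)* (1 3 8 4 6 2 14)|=10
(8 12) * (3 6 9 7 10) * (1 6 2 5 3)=[0, 6, 5, 2, 4, 3, 9, 10, 12, 7, 1, 11, 8]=(1 6 9 7 10)(2 5 3)(8 12)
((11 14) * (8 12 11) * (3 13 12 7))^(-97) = ((3 13 12 11 14 8 7))^(-97) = (3 13 12 11 14 8 7)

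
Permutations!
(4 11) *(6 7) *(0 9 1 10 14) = (0 9 1 10 14)(4 11)(6 7) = [9, 10, 2, 3, 11, 5, 7, 6, 8, 1, 14, 4, 12, 13, 0]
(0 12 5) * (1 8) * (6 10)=(0 12 5)(1 8)(6 10)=[12, 8, 2, 3, 4, 0, 10, 7, 1, 9, 6, 11, 5]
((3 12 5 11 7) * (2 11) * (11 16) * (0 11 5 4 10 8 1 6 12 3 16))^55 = (0 11 7 16 5 2)(1 6 12 4 10 8)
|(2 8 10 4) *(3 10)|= 5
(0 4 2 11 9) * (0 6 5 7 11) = (0 4 2)(5 7 11 9 6) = [4, 1, 0, 3, 2, 7, 5, 11, 8, 6, 10, 9]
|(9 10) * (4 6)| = 2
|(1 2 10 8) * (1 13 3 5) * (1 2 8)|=|(1 8 13 3 5 2 10)|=7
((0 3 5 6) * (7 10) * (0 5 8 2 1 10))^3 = ((0 3 8 2 1 10 7)(5 6))^3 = (0 2 7 8 10 3 1)(5 6)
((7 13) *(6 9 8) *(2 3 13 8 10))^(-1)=((2 3 13 7 8 6 9 10))^(-1)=(2 10 9 6 8 7 13 3)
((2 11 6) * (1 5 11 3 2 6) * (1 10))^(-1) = ((1 5 11 10)(2 3))^(-1) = (1 10 11 5)(2 3)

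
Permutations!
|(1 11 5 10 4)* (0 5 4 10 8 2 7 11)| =8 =|(0 5 8 2 7 11 4 1)|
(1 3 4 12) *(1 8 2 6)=(1 3 4 12 8 2 6)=[0, 3, 6, 4, 12, 5, 1, 7, 2, 9, 10, 11, 8]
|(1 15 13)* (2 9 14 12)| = 12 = |(1 15 13)(2 9 14 12)|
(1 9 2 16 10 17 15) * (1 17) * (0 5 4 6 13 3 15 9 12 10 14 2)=[5, 12, 16, 15, 6, 4, 13, 7, 8, 0, 1, 11, 10, 3, 2, 17, 14, 9]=(0 5 4 6 13 3 15 17 9)(1 12 10)(2 16 14)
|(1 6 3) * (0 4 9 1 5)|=7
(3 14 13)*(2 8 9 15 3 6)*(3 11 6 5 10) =(2 8 9 15 11 6)(3 14 13 5 10) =[0, 1, 8, 14, 4, 10, 2, 7, 9, 15, 3, 6, 12, 5, 13, 11]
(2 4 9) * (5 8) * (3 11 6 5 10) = [0, 1, 4, 11, 9, 8, 5, 7, 10, 2, 3, 6] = (2 4 9)(3 11 6 5 8 10)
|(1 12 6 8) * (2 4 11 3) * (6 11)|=8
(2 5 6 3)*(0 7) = (0 7)(2 5 6 3) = [7, 1, 5, 2, 4, 6, 3, 0]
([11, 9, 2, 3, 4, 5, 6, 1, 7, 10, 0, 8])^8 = (0 11 8 7 1 9 10)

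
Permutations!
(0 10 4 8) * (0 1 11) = (0 10 4 8 1 11) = [10, 11, 2, 3, 8, 5, 6, 7, 1, 9, 4, 0]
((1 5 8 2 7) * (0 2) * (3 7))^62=(0 8 5 1 7 3 2)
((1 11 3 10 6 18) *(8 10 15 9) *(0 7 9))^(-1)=(0 15 3 11 1 18 6 10 8 9 7)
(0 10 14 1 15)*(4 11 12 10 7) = (0 7 4 11 12 10 14 1 15) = [7, 15, 2, 3, 11, 5, 6, 4, 8, 9, 14, 12, 10, 13, 1, 0]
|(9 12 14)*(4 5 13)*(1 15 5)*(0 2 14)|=5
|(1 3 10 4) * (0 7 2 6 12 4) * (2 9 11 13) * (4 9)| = |(0 7 4 1 3 10)(2 6 12 9 11 13)| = 6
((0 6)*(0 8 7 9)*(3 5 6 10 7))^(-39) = (0 10 7 9)(3 5 6 8)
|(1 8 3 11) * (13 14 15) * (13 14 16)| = |(1 8 3 11)(13 16)(14 15)| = 4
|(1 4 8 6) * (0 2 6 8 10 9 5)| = 8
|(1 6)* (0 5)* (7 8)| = 2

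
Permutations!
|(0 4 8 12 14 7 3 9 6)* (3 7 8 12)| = 8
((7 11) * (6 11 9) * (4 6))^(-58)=(4 11 9 6 7)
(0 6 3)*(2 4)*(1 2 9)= (0 6 3)(1 2 4 9)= [6, 2, 4, 0, 9, 5, 3, 7, 8, 1]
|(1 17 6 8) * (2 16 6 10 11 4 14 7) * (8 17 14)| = |(1 14 7 2 16 6 17 10 11 4 8)| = 11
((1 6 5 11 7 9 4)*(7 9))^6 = ((1 6 5 11 9 4))^6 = (11)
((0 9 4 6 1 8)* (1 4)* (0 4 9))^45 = ((1 8 4 6 9))^45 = (9)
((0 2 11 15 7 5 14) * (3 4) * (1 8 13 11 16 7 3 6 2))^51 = ((0 1 8 13 11 15 3 4 6 2 16 7 5 14))^51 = (0 2 11 14 6 13 5 4 8 7 3 1 16 15)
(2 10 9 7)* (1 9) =(1 9 7 2 10) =[0, 9, 10, 3, 4, 5, 6, 2, 8, 7, 1]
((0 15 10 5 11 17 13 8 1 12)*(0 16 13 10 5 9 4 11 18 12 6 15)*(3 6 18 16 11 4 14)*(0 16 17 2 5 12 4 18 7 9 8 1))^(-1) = (0 8 10 17 5 2 11 12 15 6 3 14 9 7 1 13 16)(4 18)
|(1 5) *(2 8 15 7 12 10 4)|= 14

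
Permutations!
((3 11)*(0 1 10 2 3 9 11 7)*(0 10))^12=((0 1)(2 3 7 10)(9 11))^12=(11)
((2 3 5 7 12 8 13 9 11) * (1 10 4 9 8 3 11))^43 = ((1 10 4 9)(2 11)(3 5 7 12)(8 13))^43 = (1 9 4 10)(2 11)(3 12 7 5)(8 13)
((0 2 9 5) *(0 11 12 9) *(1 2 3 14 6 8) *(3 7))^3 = (0 14 1 7 6 2 3 8)(5 9 12 11)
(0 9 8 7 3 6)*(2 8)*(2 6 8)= [9, 1, 2, 8, 4, 5, 0, 3, 7, 6]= (0 9 6)(3 8 7)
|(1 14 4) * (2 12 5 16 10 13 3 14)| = |(1 2 12 5 16 10 13 3 14 4)| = 10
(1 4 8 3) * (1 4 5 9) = (1 5 9)(3 4 8) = [0, 5, 2, 4, 8, 9, 6, 7, 3, 1]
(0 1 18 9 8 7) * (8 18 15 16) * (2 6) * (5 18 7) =[1, 15, 6, 3, 4, 18, 2, 0, 5, 7, 10, 11, 12, 13, 14, 16, 8, 17, 9] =(0 1 15 16 8 5 18 9 7)(2 6)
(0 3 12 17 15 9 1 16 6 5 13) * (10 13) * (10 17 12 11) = [3, 16, 2, 11, 4, 17, 5, 7, 8, 1, 13, 10, 12, 0, 14, 9, 6, 15] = (0 3 11 10 13)(1 16 6 5 17 15 9)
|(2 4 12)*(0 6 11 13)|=|(0 6 11 13)(2 4 12)|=12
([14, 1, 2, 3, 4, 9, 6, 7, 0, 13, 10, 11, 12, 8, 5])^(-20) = [13, 1, 2, 3, 4, 0, 6, 7, 9, 14, 10, 11, 12, 5, 8]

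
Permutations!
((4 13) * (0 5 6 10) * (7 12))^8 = ((0 5 6 10)(4 13)(7 12))^8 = (13)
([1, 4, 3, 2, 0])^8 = [4, 0, 2, 3, 1]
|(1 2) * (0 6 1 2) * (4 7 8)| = |(0 6 1)(4 7 8)| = 3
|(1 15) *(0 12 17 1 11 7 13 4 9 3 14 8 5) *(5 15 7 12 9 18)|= 15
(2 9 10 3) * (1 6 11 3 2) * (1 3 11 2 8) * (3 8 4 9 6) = [0, 3, 6, 8, 9, 5, 2, 7, 1, 10, 4, 11] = (11)(1 3 8)(2 6)(4 9 10)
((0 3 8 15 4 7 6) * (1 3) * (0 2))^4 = (0 15 2 8 6 3 7 1 4)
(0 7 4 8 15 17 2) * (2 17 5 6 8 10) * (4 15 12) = (17)(0 7 15 5 6 8 12 4 10 2) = [7, 1, 0, 3, 10, 6, 8, 15, 12, 9, 2, 11, 4, 13, 14, 5, 16, 17]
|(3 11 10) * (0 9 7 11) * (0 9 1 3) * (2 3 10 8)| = |(0 1 10)(2 3 9 7 11 8)| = 6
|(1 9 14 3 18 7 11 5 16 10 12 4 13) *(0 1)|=|(0 1 9 14 3 18 7 11 5 16 10 12 4 13)|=14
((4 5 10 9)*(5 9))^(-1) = (4 9)(5 10)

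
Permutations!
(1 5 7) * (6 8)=(1 5 7)(6 8)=[0, 5, 2, 3, 4, 7, 8, 1, 6]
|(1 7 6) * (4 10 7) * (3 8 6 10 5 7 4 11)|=20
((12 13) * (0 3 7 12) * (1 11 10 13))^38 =((0 3 7 12 1 11 10 13))^38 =(0 10 1 7)(3 13 11 12)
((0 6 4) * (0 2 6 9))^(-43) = (0 9)(2 4 6)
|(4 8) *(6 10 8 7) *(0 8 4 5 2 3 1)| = |(0 8 5 2 3 1)(4 7 6 10)| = 12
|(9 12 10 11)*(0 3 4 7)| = 4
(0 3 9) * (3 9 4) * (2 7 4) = (0 9)(2 7 4 3) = [9, 1, 7, 2, 3, 5, 6, 4, 8, 0]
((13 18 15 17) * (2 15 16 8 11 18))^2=((2 15 17 13)(8 11 18 16))^2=(2 17)(8 18)(11 16)(13 15)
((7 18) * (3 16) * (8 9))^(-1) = (3 16)(7 18)(8 9)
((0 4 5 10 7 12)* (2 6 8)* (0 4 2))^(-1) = ((0 2 6 8)(4 5 10 7 12))^(-1) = (0 8 6 2)(4 12 7 10 5)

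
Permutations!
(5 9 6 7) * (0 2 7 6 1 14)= (0 2 7 5 9 1 14)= [2, 14, 7, 3, 4, 9, 6, 5, 8, 1, 10, 11, 12, 13, 0]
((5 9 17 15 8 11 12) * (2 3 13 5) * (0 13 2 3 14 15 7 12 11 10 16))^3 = ((0 13 5 9 17 7 12 3 2 14 15 8 10 16))^3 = (0 9 12 14 10 13 17 3 15 16 5 7 2 8)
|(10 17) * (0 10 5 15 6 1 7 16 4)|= 10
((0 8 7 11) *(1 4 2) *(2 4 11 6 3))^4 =(0 3)(1 7)(2 8)(6 11)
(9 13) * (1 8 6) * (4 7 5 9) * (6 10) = (1 8 10 6)(4 7 5 9 13) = [0, 8, 2, 3, 7, 9, 1, 5, 10, 13, 6, 11, 12, 4]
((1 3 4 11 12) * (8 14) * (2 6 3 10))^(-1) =((1 10 2 6 3 4 11 12)(8 14))^(-1) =(1 12 11 4 3 6 2 10)(8 14)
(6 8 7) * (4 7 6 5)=(4 7 5)(6 8)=[0, 1, 2, 3, 7, 4, 8, 5, 6]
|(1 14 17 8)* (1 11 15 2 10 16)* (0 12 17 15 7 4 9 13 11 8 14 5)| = |(0 12 17 14 15 2 10 16 1 5)(4 9 13 11 7)| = 10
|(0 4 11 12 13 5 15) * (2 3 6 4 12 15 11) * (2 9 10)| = |(0 12 13 5 11 15)(2 3 6 4 9 10)| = 6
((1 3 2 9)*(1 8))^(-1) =((1 3 2 9 8))^(-1) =(1 8 9 2 3)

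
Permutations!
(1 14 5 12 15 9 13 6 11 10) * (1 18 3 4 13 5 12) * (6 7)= (1 14 12 15 9 5)(3 4 13 7 6 11 10 18)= [0, 14, 2, 4, 13, 1, 11, 6, 8, 5, 18, 10, 15, 7, 12, 9, 16, 17, 3]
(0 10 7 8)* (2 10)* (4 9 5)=[2, 1, 10, 3, 9, 4, 6, 8, 0, 5, 7]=(0 2 10 7 8)(4 9 5)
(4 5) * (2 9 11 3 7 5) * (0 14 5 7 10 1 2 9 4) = (0 14 5)(1 2 4 9 11 3 10) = [14, 2, 4, 10, 9, 0, 6, 7, 8, 11, 1, 3, 12, 13, 5]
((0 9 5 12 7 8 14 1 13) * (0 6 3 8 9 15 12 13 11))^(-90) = ((0 15 12 7 9 5 13 6 3 8 14 1 11))^(-90) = (0 15 12 7 9 5 13 6 3 8 14 1 11)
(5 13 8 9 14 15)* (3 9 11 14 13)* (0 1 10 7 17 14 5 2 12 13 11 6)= (0 1 10 7 17 14 15 2 12 13 8 6)(3 9 11 5)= [1, 10, 12, 9, 4, 3, 0, 17, 6, 11, 7, 5, 13, 8, 15, 2, 16, 14]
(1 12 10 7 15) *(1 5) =(1 12 10 7 15 5) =[0, 12, 2, 3, 4, 1, 6, 15, 8, 9, 7, 11, 10, 13, 14, 5]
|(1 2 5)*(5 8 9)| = |(1 2 8 9 5)| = 5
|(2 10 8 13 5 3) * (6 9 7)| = 6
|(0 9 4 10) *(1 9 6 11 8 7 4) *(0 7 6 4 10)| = |(0 4)(1 9)(6 11 8)(7 10)| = 6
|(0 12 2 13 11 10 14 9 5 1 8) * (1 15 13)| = |(0 12 2 1 8)(5 15 13 11 10 14 9)| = 35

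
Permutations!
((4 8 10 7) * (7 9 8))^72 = ((4 7)(8 10 9))^72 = (10)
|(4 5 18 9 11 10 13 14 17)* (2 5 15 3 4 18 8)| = 21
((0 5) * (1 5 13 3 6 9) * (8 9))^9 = ((0 13 3 6 8 9 1 5))^9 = (0 13 3 6 8 9 1 5)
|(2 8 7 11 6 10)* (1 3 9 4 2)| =|(1 3 9 4 2 8 7 11 6 10)| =10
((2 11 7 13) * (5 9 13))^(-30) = (13)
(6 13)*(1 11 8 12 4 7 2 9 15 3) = [0, 11, 9, 1, 7, 5, 13, 2, 12, 15, 10, 8, 4, 6, 14, 3] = (1 11 8 12 4 7 2 9 15 3)(6 13)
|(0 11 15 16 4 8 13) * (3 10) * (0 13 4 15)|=2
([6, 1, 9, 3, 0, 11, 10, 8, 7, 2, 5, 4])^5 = [4, 1, 9, 3, 11, 10, 0, 8, 7, 2, 6, 5]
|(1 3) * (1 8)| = |(1 3 8)| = 3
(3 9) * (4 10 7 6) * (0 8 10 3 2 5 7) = (0 8 10)(2 5 7 6 4 3 9) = [8, 1, 5, 9, 3, 7, 4, 6, 10, 2, 0]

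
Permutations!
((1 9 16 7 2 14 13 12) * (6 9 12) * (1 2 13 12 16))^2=((1 16 7 13 6 9)(2 14 12))^2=(1 7 6)(2 12 14)(9 16 13)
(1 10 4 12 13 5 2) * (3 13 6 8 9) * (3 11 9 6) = [0, 10, 1, 13, 12, 2, 8, 7, 6, 11, 4, 9, 3, 5] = (1 10 4 12 3 13 5 2)(6 8)(9 11)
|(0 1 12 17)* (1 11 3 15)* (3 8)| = 8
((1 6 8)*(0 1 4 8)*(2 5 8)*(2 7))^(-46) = (0 6 1)(2 7 4 8 5) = ((0 1 6)(2 5 8 4 7))^(-46)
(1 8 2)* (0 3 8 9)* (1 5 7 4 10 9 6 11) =(0 3 8 2 5 7 4 10 9)(1 6 11) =[3, 6, 5, 8, 10, 7, 11, 4, 2, 0, 9, 1]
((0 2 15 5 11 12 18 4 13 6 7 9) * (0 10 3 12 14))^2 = ((0 2 15 5 11 14)(3 12 18 4 13 6 7 9 10))^2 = (0 15 11)(2 5 14)(3 18 13 7 10 12 4 6 9)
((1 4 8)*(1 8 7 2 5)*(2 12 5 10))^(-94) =(1 4 7 12 5)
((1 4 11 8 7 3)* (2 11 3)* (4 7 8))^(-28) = ((1 7 2 11 4 3))^(-28) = (1 2 4)(3 7 11)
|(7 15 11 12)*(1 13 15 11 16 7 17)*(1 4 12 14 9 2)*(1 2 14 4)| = 18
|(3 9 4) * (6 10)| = 6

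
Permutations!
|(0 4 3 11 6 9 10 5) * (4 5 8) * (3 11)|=|(0 5)(4 11 6 9 10 8)|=6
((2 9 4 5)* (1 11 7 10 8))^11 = (1 11 7 10 8)(2 5 4 9)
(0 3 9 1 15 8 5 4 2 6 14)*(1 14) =[3, 15, 6, 9, 2, 4, 1, 7, 5, 14, 10, 11, 12, 13, 0, 8] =(0 3 9 14)(1 15 8 5 4 2 6)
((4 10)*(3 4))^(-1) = ((3 4 10))^(-1) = (3 10 4)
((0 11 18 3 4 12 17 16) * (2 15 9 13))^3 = (0 3 17 11 4 16 18 12)(2 13 9 15)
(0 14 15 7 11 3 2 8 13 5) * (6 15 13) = (0 14 13 5)(2 8 6 15 7 11 3) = [14, 1, 8, 2, 4, 0, 15, 11, 6, 9, 10, 3, 12, 5, 13, 7]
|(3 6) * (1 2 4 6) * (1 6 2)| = |(2 4)(3 6)| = 2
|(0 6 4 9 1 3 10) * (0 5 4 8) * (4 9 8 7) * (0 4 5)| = 8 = |(0 6 7 5 9 1 3 10)(4 8)|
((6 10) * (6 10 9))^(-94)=((10)(6 9))^(-94)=(10)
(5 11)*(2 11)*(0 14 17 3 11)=(0 14 17 3 11 5 2)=[14, 1, 0, 11, 4, 2, 6, 7, 8, 9, 10, 5, 12, 13, 17, 15, 16, 3]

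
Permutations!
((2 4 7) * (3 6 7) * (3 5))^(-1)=((2 4 5 3 6 7))^(-1)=(2 7 6 3 5 4)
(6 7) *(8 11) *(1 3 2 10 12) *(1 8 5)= [0, 3, 10, 2, 4, 1, 7, 6, 11, 9, 12, 5, 8]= (1 3 2 10 12 8 11 5)(6 7)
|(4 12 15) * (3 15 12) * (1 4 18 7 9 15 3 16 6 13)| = 20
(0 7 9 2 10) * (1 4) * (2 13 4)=(0 7 9 13 4 1 2 10)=[7, 2, 10, 3, 1, 5, 6, 9, 8, 13, 0, 11, 12, 4]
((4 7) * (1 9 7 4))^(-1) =(1 7 9)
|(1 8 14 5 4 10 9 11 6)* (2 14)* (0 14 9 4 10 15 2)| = 12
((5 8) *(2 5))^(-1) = (2 8 5) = ((2 5 8))^(-1)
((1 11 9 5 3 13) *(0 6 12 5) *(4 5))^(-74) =(0 13 12 11 5)(1 4 9 3 6)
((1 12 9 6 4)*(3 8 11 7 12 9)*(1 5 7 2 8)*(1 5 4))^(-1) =((1 9 6)(2 8 11)(3 5 7 12))^(-1) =(1 6 9)(2 11 8)(3 12 7 5)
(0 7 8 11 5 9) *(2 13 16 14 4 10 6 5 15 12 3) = (0 7 8 11 15 12 3 2 13 16 14 4 10 6 5 9) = [7, 1, 13, 2, 10, 9, 5, 8, 11, 0, 6, 15, 3, 16, 4, 12, 14]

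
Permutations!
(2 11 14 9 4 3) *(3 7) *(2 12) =(2 11 14 9 4 7 3 12) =[0, 1, 11, 12, 7, 5, 6, 3, 8, 4, 10, 14, 2, 13, 9]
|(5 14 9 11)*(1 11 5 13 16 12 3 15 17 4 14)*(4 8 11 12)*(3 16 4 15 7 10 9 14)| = 14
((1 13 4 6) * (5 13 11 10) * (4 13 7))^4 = (13)(1 7 11 4 10 6 5)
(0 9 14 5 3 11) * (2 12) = (0 9 14 5 3 11)(2 12) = [9, 1, 12, 11, 4, 3, 6, 7, 8, 14, 10, 0, 2, 13, 5]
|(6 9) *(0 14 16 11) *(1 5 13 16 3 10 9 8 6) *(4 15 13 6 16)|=|(0 14 3 10 9 1 5 6 8 16 11)(4 15 13)|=33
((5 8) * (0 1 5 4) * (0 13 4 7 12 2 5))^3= (0 1)(2 7 5 12 8)(4 13)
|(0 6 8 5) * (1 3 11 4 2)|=|(0 6 8 5)(1 3 11 4 2)|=20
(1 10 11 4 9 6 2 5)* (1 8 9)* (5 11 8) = (1 10 8 9 6 2 11 4) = [0, 10, 11, 3, 1, 5, 2, 7, 9, 6, 8, 4]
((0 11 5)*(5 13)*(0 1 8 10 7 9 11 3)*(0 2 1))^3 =(0 1 7 13 3 8 9 5 2 10 11)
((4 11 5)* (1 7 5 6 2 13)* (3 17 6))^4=(1 11 2 5 17)(3 13 4 6 7)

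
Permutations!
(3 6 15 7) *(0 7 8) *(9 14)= [7, 1, 2, 6, 4, 5, 15, 3, 0, 14, 10, 11, 12, 13, 9, 8]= (0 7 3 6 15 8)(9 14)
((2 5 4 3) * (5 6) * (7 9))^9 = ((2 6 5 4 3)(7 9))^9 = (2 3 4 5 6)(7 9)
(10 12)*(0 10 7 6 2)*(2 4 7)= [10, 1, 0, 3, 7, 5, 4, 6, 8, 9, 12, 11, 2]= (0 10 12 2)(4 7 6)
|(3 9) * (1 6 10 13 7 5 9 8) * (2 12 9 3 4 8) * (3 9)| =|(1 6 10 13 7 5 9 4 8)(2 12 3)| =9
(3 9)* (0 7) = [7, 1, 2, 9, 4, 5, 6, 0, 8, 3] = (0 7)(3 9)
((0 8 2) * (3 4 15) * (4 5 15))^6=(15)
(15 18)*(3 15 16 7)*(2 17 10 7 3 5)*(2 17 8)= (2 8)(3 15 18 16)(5 17 10 7)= [0, 1, 8, 15, 4, 17, 6, 5, 2, 9, 7, 11, 12, 13, 14, 18, 3, 10, 16]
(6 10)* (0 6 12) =(0 6 10 12) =[6, 1, 2, 3, 4, 5, 10, 7, 8, 9, 12, 11, 0]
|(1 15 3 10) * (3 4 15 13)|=|(1 13 3 10)(4 15)|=4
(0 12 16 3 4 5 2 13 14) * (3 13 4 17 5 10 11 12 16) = (0 16 13 14)(2 4 10 11 12 3 17 5) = [16, 1, 4, 17, 10, 2, 6, 7, 8, 9, 11, 12, 3, 14, 0, 15, 13, 5]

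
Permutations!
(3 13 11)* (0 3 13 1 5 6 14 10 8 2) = (0 3 1 5 6 14 10 8 2)(11 13) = [3, 5, 0, 1, 4, 6, 14, 7, 2, 9, 8, 13, 12, 11, 10]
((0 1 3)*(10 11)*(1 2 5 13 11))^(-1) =((0 2 5 13 11 10 1 3))^(-1) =(0 3 1 10 11 13 5 2)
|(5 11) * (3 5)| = |(3 5 11)| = 3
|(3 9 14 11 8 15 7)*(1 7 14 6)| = |(1 7 3 9 6)(8 15 14 11)| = 20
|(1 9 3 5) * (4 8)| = |(1 9 3 5)(4 8)| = 4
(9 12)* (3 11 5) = [0, 1, 2, 11, 4, 3, 6, 7, 8, 12, 10, 5, 9] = (3 11 5)(9 12)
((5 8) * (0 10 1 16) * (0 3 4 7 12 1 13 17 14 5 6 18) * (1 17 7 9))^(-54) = (0 10 13 7 12 17 14 5 8 6 18)(1 16 3 4 9) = ((0 10 13 7 12 17 14 5 8 6 18)(1 16 3 4 9))^(-54)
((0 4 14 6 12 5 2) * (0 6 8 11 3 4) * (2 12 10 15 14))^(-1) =((2 6 10 15 14 8 11 3 4)(5 12))^(-1) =(2 4 3 11 8 14 15 10 6)(5 12)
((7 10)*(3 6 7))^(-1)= (3 10 7 6)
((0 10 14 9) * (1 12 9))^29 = ((0 10 14 1 12 9))^29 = (0 9 12 1 14 10)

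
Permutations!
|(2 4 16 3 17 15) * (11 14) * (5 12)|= 6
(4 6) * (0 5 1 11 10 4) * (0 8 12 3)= (0 5 1 11 10 4 6 8 12 3)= [5, 11, 2, 0, 6, 1, 8, 7, 12, 9, 4, 10, 3]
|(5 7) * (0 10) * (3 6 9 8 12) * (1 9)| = |(0 10)(1 9 8 12 3 6)(5 7)| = 6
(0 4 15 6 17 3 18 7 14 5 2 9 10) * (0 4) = (2 9 10 4 15 6 17 3 18 7 14 5) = [0, 1, 9, 18, 15, 2, 17, 14, 8, 10, 4, 11, 12, 13, 5, 6, 16, 3, 7]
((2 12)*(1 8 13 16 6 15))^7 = ((1 8 13 16 6 15)(2 12))^7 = (1 8 13 16 6 15)(2 12)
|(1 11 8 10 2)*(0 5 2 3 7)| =9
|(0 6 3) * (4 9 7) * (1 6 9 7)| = 10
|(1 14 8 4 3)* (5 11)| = |(1 14 8 4 3)(5 11)| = 10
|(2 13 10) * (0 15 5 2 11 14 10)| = 15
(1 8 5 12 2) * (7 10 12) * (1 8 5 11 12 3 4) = (1 5 7 10 3 4)(2 8 11 12) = [0, 5, 8, 4, 1, 7, 6, 10, 11, 9, 3, 12, 2]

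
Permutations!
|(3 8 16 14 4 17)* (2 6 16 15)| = 9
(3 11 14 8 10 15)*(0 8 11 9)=[8, 1, 2, 9, 4, 5, 6, 7, 10, 0, 15, 14, 12, 13, 11, 3]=(0 8 10 15 3 9)(11 14)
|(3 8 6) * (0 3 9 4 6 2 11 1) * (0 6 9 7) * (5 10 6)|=10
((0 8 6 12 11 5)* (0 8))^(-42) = (5 12 8 11 6)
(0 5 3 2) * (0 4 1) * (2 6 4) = (0 5 3 6 4 1) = [5, 0, 2, 6, 1, 3, 4]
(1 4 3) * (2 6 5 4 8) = (1 8 2 6 5 4 3) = [0, 8, 6, 1, 3, 4, 5, 7, 2]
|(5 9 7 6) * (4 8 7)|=6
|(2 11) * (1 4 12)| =6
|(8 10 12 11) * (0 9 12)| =|(0 9 12 11 8 10)| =6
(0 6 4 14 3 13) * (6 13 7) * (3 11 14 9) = (0 13)(3 7 6 4 9)(11 14) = [13, 1, 2, 7, 9, 5, 4, 6, 8, 3, 10, 14, 12, 0, 11]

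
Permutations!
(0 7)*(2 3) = (0 7)(2 3) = [7, 1, 3, 2, 4, 5, 6, 0]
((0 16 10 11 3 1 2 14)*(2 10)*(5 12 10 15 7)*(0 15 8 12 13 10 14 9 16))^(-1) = ((1 8 12 14 15 7 5 13 10 11 3)(2 9 16))^(-1) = (1 3 11 10 13 5 7 15 14 12 8)(2 16 9)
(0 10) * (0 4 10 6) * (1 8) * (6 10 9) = (0 10 4 9 6)(1 8) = [10, 8, 2, 3, 9, 5, 0, 7, 1, 6, 4]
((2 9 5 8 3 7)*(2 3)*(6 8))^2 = ((2 9 5 6 8)(3 7))^2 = (2 5 8 9 6)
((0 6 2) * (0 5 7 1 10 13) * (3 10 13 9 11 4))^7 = ((0 6 2 5 7 1 13)(3 10 9 11 4))^7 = (13)(3 9 4 10 11)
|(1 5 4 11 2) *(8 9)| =|(1 5 4 11 2)(8 9)| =10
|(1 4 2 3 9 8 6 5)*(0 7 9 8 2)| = |(0 7 9 2 3 8 6 5 1 4)| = 10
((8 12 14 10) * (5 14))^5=(14)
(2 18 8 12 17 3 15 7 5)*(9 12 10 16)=(2 18 8 10 16 9 12 17 3 15 7 5)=[0, 1, 18, 15, 4, 2, 6, 5, 10, 12, 16, 11, 17, 13, 14, 7, 9, 3, 8]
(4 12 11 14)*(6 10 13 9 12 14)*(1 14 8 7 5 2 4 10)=(1 14 10 13 9 12 11 6)(2 4 8 7 5)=[0, 14, 4, 3, 8, 2, 1, 5, 7, 12, 13, 6, 11, 9, 10]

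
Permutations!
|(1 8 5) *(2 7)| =|(1 8 5)(2 7)| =6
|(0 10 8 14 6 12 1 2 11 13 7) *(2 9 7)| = 9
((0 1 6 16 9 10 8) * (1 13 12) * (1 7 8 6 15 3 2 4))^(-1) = (0 8 7 12 13)(1 4 2 3 15)(6 10 9 16)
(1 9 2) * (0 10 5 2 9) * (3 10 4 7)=(0 4 7 3 10 5 2 1)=[4, 0, 1, 10, 7, 2, 6, 3, 8, 9, 5]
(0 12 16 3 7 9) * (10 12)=(0 10 12 16 3 7 9)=[10, 1, 2, 7, 4, 5, 6, 9, 8, 0, 12, 11, 16, 13, 14, 15, 3]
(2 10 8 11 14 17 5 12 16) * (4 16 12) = (2 10 8 11 14 17 5 4 16) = [0, 1, 10, 3, 16, 4, 6, 7, 11, 9, 8, 14, 12, 13, 17, 15, 2, 5]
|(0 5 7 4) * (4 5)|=2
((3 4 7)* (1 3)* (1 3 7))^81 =((1 7 3 4))^81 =(1 7 3 4)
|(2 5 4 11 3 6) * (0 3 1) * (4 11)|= 7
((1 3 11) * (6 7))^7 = ((1 3 11)(6 7))^7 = (1 3 11)(6 7)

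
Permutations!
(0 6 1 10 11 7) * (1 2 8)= [6, 10, 8, 3, 4, 5, 2, 0, 1, 9, 11, 7]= (0 6 2 8 1 10 11 7)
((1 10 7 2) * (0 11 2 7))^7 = ((0 11 2 1 10))^7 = (0 2 10 11 1)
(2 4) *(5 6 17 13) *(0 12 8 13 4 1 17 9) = (0 12 8 13 5 6 9)(1 17 4 2) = [12, 17, 1, 3, 2, 6, 9, 7, 13, 0, 10, 11, 8, 5, 14, 15, 16, 4]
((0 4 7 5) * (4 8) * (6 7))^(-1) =((0 8 4 6 7 5))^(-1) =(0 5 7 6 4 8)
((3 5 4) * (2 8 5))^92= ((2 8 5 4 3))^92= (2 5 3 8 4)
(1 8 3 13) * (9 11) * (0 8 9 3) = (0 8)(1 9 11 3 13) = [8, 9, 2, 13, 4, 5, 6, 7, 0, 11, 10, 3, 12, 1]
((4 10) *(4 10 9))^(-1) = (10)(4 9)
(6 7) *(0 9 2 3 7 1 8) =(0 9 2 3 7 6 1 8) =[9, 8, 3, 7, 4, 5, 1, 6, 0, 2]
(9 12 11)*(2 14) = (2 14)(9 12 11) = [0, 1, 14, 3, 4, 5, 6, 7, 8, 12, 10, 9, 11, 13, 2]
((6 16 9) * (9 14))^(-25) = (6 9 14 16)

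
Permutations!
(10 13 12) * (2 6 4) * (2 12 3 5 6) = (3 5 6 4 12 10 13) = [0, 1, 2, 5, 12, 6, 4, 7, 8, 9, 13, 11, 10, 3]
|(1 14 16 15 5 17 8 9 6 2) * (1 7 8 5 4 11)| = |(1 14 16 15 4 11)(2 7 8 9 6)(5 17)| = 30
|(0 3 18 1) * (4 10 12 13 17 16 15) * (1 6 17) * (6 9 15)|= 30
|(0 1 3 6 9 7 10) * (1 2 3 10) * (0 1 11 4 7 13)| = |(0 2 3 6 9 13)(1 10)(4 7 11)| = 6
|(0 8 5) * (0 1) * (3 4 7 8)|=|(0 3 4 7 8 5 1)|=7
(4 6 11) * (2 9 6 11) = (2 9 6)(4 11) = [0, 1, 9, 3, 11, 5, 2, 7, 8, 6, 10, 4]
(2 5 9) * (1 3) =(1 3)(2 5 9) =[0, 3, 5, 1, 4, 9, 6, 7, 8, 2]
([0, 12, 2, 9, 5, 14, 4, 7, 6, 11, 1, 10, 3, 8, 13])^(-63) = (1 9)(3 10)(4 13)(5 8)(6 14)(11 12)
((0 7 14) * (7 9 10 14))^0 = ((0 9 10 14))^0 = (14)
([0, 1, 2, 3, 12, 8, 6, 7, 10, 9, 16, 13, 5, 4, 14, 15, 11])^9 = (4 12 5 8 10 16 11 13)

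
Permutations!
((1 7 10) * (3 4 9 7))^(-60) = (10)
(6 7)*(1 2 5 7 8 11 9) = (1 2 5 7 6 8 11 9) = [0, 2, 5, 3, 4, 7, 8, 6, 11, 1, 10, 9]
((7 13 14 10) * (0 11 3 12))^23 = ((0 11 3 12)(7 13 14 10))^23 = (0 12 3 11)(7 10 14 13)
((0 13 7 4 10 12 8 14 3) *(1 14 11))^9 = ((0 13 7 4 10 12 8 11 1 14 3))^9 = (0 14 11 12 4 13 3 1 8 10 7)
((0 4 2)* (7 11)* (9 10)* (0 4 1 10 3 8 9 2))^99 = (0 4 2 10 1)(7 11) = ((0 1 10 2 4)(3 8 9)(7 11))^99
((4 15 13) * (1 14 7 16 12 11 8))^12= ((1 14 7 16 12 11 8)(4 15 13))^12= (1 11 16 14 8 12 7)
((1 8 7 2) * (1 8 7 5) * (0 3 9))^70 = (0 3 9)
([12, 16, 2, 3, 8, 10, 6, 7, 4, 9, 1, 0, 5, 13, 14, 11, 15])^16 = (16)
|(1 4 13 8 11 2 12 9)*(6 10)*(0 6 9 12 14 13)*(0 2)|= 11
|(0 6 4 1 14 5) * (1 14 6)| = |(0 1 6 4 14 5)| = 6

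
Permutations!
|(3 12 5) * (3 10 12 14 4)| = 3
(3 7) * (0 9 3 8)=(0 9 3 7 8)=[9, 1, 2, 7, 4, 5, 6, 8, 0, 3]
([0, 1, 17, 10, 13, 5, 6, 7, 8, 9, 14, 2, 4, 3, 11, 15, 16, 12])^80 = [0, 1, 11, 13, 12, 5, 6, 7, 8, 9, 3, 14, 17, 4, 10, 15, 16, 2]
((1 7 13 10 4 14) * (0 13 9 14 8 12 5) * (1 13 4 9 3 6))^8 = (14)(0 12 4 5 8)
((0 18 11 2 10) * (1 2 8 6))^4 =(0 6)(1 18)(2 11)(8 10)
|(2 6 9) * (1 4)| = |(1 4)(2 6 9)| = 6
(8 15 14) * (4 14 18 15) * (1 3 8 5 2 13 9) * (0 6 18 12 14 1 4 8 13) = (0 6 18 15 12 14 5 2)(1 3 13 9 4) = [6, 3, 0, 13, 1, 2, 18, 7, 8, 4, 10, 11, 14, 9, 5, 12, 16, 17, 15]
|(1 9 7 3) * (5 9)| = 5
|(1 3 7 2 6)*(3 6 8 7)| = 6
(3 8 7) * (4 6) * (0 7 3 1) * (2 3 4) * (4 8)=[7, 0, 3, 4, 6, 5, 2, 1, 8]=(8)(0 7 1)(2 3 4 6)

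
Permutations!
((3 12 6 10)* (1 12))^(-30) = (12)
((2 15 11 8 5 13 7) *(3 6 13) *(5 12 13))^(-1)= (2 7 13 12 8 11 15)(3 5 6)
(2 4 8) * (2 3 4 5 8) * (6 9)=(2 5 8 3 4)(6 9)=[0, 1, 5, 4, 2, 8, 9, 7, 3, 6]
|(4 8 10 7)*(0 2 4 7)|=|(0 2 4 8 10)|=5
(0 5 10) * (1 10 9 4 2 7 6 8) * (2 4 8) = (0 5 9 8 1 10)(2 7 6) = [5, 10, 7, 3, 4, 9, 2, 6, 1, 8, 0]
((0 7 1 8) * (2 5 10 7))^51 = (0 5 7 8 2 10 1)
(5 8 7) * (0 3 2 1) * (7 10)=(0 3 2 1)(5 8 10 7)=[3, 0, 1, 2, 4, 8, 6, 5, 10, 9, 7]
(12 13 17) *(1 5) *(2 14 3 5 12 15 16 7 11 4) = (1 12 13 17 15 16 7 11 4 2 14 3 5) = [0, 12, 14, 5, 2, 1, 6, 11, 8, 9, 10, 4, 13, 17, 3, 16, 7, 15]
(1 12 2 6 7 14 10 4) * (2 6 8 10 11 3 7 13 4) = [0, 12, 8, 7, 1, 5, 13, 14, 10, 9, 2, 3, 6, 4, 11] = (1 12 6 13 4)(2 8 10)(3 7 14 11)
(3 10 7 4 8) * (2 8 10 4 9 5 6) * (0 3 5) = (0 3 4 10 7 9)(2 8 5 6) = [3, 1, 8, 4, 10, 6, 2, 9, 5, 0, 7]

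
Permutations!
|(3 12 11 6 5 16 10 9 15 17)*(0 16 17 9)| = 6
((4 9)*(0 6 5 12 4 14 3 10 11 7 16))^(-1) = (0 16 7 11 10 3 14 9 4 12 5 6)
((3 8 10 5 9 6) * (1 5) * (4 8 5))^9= (1 4 8 10)(3 5 9 6)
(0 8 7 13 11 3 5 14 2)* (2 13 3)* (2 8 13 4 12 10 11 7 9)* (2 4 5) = (0 13 7 3 2)(4 12 10 11 8 9)(5 14) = [13, 1, 0, 2, 12, 14, 6, 3, 9, 4, 11, 8, 10, 7, 5]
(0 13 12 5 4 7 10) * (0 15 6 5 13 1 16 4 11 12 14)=(0 1 16 4 7 10 15 6 5 11 12 13 14)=[1, 16, 2, 3, 7, 11, 5, 10, 8, 9, 15, 12, 13, 14, 0, 6, 4]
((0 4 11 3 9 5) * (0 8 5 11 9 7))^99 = (0 11)(3 4)(5 8)(7 9)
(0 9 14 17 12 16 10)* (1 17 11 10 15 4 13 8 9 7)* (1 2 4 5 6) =(0 7 2 4 13 8 9 14 11 10)(1 17 12 16 15 5 6) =[7, 17, 4, 3, 13, 6, 1, 2, 9, 14, 0, 10, 16, 8, 11, 5, 15, 12]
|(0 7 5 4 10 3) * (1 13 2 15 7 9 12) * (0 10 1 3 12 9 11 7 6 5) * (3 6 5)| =12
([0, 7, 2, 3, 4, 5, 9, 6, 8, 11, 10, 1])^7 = [0, 6, 2, 3, 4, 5, 11, 9, 8, 1, 10, 7]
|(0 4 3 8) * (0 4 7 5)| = 3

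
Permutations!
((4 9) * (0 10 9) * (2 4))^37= ((0 10 9 2 4))^37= (0 9 4 10 2)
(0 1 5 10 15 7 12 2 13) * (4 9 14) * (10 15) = (0 1 5 15 7 12 2 13)(4 9 14) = [1, 5, 13, 3, 9, 15, 6, 12, 8, 14, 10, 11, 2, 0, 4, 7]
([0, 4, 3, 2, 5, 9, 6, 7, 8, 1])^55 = (1 9 5 4)(2 3)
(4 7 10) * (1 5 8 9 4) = (1 5 8 9 4 7 10) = [0, 5, 2, 3, 7, 8, 6, 10, 9, 4, 1]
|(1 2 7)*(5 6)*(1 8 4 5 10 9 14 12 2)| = |(2 7 8 4 5 6 10 9 14 12)| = 10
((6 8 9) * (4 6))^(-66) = (4 8)(6 9)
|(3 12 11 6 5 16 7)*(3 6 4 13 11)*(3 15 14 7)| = |(3 12 15 14 7 6 5 16)(4 13 11)| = 24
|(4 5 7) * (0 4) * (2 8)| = |(0 4 5 7)(2 8)| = 4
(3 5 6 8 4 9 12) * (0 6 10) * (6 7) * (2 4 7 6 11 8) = [6, 1, 4, 5, 9, 10, 2, 11, 7, 12, 0, 8, 3] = (0 6 2 4 9 12 3 5 10)(7 11 8)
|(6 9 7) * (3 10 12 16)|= |(3 10 12 16)(6 9 7)|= 12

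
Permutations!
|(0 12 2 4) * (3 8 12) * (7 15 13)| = |(0 3 8 12 2 4)(7 15 13)| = 6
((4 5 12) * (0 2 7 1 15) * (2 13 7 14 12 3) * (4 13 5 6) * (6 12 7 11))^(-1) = ((0 5 3 2 14 7 1 15)(4 12 13 11 6))^(-1) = (0 15 1 7 14 2 3 5)(4 6 11 13 12)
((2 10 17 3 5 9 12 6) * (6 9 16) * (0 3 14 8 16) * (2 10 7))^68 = (0 5 3)(6 17 8)(10 14 16)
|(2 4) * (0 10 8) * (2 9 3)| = 12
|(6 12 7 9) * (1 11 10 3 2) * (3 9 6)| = 6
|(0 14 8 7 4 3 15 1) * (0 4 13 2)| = |(0 14 8 7 13 2)(1 4 3 15)| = 12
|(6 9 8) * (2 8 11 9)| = |(2 8 6)(9 11)| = 6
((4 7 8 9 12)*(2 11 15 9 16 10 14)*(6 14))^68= ((2 11 15 9 12 4 7 8 16 10 6 14))^68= (2 16 12)(4 11 10)(6 7 15)(8 9 14)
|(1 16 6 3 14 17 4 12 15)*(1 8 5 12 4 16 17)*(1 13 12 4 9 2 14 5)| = 14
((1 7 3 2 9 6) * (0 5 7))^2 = ((0 5 7 3 2 9 6 1))^2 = (0 7 2 6)(1 5 3 9)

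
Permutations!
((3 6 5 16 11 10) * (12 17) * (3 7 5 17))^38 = ((3 6 17 12)(5 16 11 10 7))^38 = (3 17)(5 10 16 7 11)(6 12)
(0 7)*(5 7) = (0 5 7) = [5, 1, 2, 3, 4, 7, 6, 0]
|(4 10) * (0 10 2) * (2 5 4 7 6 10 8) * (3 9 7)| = 30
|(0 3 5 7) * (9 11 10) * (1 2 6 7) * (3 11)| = |(0 11 10 9 3 5 1 2 6 7)| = 10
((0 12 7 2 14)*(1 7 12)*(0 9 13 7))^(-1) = (0 1)(2 7 13 9 14)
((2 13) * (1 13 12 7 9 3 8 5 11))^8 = (1 5 3 7 2)(8 9 12 13 11)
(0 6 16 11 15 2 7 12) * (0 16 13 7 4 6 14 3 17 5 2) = (0 14 3 17 5 2 4 6 13 7 12 16 11 15) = [14, 1, 4, 17, 6, 2, 13, 12, 8, 9, 10, 15, 16, 7, 3, 0, 11, 5]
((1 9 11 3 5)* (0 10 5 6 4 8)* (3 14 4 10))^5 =(0 1 8 5 4 10 14 6 11 3 9)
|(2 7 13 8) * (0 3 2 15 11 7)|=15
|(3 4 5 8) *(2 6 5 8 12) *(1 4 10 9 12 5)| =9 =|(1 4 8 3 10 9 12 2 6)|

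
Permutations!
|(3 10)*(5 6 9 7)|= 4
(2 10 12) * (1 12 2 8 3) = (1 12 8 3)(2 10) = [0, 12, 10, 1, 4, 5, 6, 7, 3, 9, 2, 11, 8]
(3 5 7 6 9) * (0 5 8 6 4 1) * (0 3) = (0 5 7 4 1 3 8 6 9) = [5, 3, 2, 8, 1, 7, 9, 4, 6, 0]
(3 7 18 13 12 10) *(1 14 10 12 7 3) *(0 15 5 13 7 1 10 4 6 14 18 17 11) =(0 15 5 13 1 18 7 17 11)(4 6 14) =[15, 18, 2, 3, 6, 13, 14, 17, 8, 9, 10, 0, 12, 1, 4, 5, 16, 11, 7]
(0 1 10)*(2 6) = (0 1 10)(2 6) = [1, 10, 6, 3, 4, 5, 2, 7, 8, 9, 0]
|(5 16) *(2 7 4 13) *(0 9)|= 4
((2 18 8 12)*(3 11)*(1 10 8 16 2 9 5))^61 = (1 10 8 12 9 5)(2 18 16)(3 11)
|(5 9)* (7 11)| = 2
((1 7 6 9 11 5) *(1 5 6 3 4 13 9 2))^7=((1 7 3 4 13 9 11 6 2))^7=(1 6 9 4 7 2 11 13 3)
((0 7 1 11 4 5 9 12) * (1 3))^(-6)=(0 1 5)(3 4 12)(7 11 9)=((0 7 3 1 11 4 5 9 12))^(-6)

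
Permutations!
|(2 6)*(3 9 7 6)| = 5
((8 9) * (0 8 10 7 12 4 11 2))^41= ((0 8 9 10 7 12 4 11 2))^41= (0 12 8 4 9 11 10 2 7)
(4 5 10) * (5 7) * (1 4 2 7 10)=(1 4 10 2 7 5)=[0, 4, 7, 3, 10, 1, 6, 5, 8, 9, 2]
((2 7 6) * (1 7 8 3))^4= ((1 7 6 2 8 3))^4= (1 8 6)(2 7 3)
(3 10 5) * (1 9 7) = [0, 9, 2, 10, 4, 3, 6, 1, 8, 7, 5] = (1 9 7)(3 10 5)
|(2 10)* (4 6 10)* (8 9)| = |(2 4 6 10)(8 9)| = 4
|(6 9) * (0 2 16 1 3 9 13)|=8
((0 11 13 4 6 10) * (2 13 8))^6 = (0 6 13 8)(2 11 10 4)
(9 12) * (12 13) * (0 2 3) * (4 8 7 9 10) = [2, 1, 3, 0, 8, 5, 6, 9, 7, 13, 4, 11, 10, 12] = (0 2 3)(4 8 7 9 13 12 10)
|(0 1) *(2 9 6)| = |(0 1)(2 9 6)| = 6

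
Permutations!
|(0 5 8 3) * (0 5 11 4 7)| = 12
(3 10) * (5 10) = (3 5 10) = [0, 1, 2, 5, 4, 10, 6, 7, 8, 9, 3]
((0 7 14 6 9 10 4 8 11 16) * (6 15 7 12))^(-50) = ((0 12 6 9 10 4 8 11 16)(7 14 15))^(-50) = (0 10 16 9 11 6 8 12 4)(7 14 15)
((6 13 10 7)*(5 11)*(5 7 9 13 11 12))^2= ((5 12)(6 11 7)(9 13 10))^2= (6 7 11)(9 10 13)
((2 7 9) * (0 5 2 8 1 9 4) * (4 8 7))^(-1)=((0 5 2 4)(1 9 7 8))^(-1)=(0 4 2 5)(1 8 7 9)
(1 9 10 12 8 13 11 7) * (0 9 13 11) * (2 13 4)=[9, 4, 13, 3, 2, 5, 6, 1, 11, 10, 12, 7, 8, 0]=(0 9 10 12 8 11 7 1 4 2 13)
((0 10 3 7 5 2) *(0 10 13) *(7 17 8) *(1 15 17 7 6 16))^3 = ((0 13)(1 15 17 8 6 16)(2 10 3 7 5))^3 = (0 13)(1 8)(2 7 10 5 3)(6 15)(16 17)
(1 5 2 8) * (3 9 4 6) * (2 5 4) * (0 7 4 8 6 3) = (0 7 4 3 9 2 6)(1 8) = [7, 8, 6, 9, 3, 5, 0, 4, 1, 2]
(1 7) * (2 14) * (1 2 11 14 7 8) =(1 8)(2 7)(11 14) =[0, 8, 7, 3, 4, 5, 6, 2, 1, 9, 10, 14, 12, 13, 11]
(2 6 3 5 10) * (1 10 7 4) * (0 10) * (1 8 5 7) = (0 10 2 6 3 7 4 8 5 1) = [10, 0, 6, 7, 8, 1, 3, 4, 5, 9, 2]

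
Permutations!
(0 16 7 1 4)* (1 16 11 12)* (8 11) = [8, 4, 2, 3, 0, 5, 6, 16, 11, 9, 10, 12, 1, 13, 14, 15, 7] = (0 8 11 12 1 4)(7 16)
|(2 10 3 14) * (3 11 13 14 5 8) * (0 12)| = |(0 12)(2 10 11 13 14)(3 5 8)| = 30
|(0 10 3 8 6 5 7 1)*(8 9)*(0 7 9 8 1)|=9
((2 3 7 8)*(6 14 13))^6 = ((2 3 7 8)(6 14 13))^6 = (14)(2 7)(3 8)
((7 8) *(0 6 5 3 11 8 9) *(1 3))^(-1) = ((0 6 5 1 3 11 8 7 9))^(-1) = (0 9 7 8 11 3 1 5 6)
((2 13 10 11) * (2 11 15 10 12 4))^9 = ((2 13 12 4)(10 15))^9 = (2 13 12 4)(10 15)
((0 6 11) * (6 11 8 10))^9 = (0 11)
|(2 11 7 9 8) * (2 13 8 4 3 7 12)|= |(2 11 12)(3 7 9 4)(8 13)|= 12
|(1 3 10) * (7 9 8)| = 3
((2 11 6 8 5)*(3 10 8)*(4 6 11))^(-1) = (11)(2 5 8 10 3 6 4)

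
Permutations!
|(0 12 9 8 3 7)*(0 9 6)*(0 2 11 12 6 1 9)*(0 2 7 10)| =11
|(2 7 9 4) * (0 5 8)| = 12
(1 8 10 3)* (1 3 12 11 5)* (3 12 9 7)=[0, 8, 2, 12, 4, 1, 6, 3, 10, 7, 9, 5, 11]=(1 8 10 9 7 3 12 11 5)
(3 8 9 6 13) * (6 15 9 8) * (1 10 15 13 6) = [0, 10, 2, 1, 4, 5, 6, 7, 8, 13, 15, 11, 12, 3, 14, 9] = (1 10 15 9 13 3)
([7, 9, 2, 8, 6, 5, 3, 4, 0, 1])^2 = (9)(0 4 3)(6 8 7)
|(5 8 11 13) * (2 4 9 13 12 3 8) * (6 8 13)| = |(2 4 9 6 8 11 12 3 13 5)| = 10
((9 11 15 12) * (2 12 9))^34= ((2 12)(9 11 15))^34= (9 11 15)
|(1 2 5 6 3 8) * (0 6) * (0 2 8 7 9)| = 10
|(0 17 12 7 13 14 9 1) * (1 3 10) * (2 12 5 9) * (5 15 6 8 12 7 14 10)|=12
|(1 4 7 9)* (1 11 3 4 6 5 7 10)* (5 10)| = 6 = |(1 6 10)(3 4 5 7 9 11)|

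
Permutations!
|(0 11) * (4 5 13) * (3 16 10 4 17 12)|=8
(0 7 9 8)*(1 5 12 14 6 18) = [7, 5, 2, 3, 4, 12, 18, 9, 0, 8, 10, 11, 14, 13, 6, 15, 16, 17, 1] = (0 7 9 8)(1 5 12 14 6 18)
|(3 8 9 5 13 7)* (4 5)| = |(3 8 9 4 5 13 7)| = 7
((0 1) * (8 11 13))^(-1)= (0 1)(8 13 11)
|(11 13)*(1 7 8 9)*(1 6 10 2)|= |(1 7 8 9 6 10 2)(11 13)|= 14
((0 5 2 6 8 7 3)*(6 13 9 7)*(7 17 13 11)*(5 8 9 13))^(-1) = ((0 8 6 9 17 5 2 11 7 3))^(-1) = (0 3 7 11 2 5 17 9 6 8)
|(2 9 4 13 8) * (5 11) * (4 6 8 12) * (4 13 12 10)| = |(2 9 6 8)(4 12 13 10)(5 11)| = 4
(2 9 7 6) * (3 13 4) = (2 9 7 6)(3 13 4) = [0, 1, 9, 13, 3, 5, 2, 6, 8, 7, 10, 11, 12, 4]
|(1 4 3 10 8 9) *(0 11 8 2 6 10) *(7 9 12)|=9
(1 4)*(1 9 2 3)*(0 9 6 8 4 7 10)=(0 9 2 3 1 7 10)(4 6 8)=[9, 7, 3, 1, 6, 5, 8, 10, 4, 2, 0]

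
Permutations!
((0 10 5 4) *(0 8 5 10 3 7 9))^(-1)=((10)(0 3 7 9)(4 8 5))^(-1)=(10)(0 9 7 3)(4 5 8)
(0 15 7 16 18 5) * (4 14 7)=[15, 1, 2, 3, 14, 0, 6, 16, 8, 9, 10, 11, 12, 13, 7, 4, 18, 17, 5]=(0 15 4 14 7 16 18 5)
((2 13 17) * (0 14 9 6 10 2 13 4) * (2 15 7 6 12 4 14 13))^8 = ((0 13 17 2 14 9 12 4)(6 10 15 7))^8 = (17)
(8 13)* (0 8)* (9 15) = [8, 1, 2, 3, 4, 5, 6, 7, 13, 15, 10, 11, 12, 0, 14, 9] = (0 8 13)(9 15)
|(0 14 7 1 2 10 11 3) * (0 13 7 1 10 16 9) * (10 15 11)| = 30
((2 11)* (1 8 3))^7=(1 8 3)(2 11)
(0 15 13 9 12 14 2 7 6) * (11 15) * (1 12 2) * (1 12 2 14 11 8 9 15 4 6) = (0 8 9 14 12 11 4 6)(1 2 7)(13 15) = [8, 2, 7, 3, 6, 5, 0, 1, 9, 14, 10, 4, 11, 15, 12, 13]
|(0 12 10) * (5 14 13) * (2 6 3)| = 3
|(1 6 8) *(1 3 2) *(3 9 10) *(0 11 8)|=9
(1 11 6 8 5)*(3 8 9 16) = (1 11 6 9 16 3 8 5) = [0, 11, 2, 8, 4, 1, 9, 7, 5, 16, 10, 6, 12, 13, 14, 15, 3]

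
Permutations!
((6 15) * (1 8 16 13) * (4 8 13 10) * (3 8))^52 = ((1 13)(3 8 16 10 4)(6 15))^52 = (3 16 4 8 10)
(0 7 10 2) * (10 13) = [7, 1, 0, 3, 4, 5, 6, 13, 8, 9, 2, 11, 12, 10] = (0 7 13 10 2)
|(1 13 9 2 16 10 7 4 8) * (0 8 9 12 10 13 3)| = 8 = |(0 8 1 3)(2 16 13 12 10 7 4 9)|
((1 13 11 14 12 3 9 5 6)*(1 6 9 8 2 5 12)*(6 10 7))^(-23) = ((1 13 11 14)(2 5 9 12 3 8)(6 10 7))^(-23) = (1 13 11 14)(2 5 9 12 3 8)(6 10 7)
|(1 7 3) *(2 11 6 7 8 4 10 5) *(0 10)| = 11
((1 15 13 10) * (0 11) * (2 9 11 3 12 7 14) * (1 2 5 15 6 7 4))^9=(0 15 4 2 7)(1 9 14 3 13)(5 12 10 6 11)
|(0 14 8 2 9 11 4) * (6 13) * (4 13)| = |(0 14 8 2 9 11 13 6 4)| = 9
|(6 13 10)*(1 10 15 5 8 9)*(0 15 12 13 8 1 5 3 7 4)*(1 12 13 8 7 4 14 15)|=|(0 1 10 6 7 14 15 3 4)(5 12 8 9)|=36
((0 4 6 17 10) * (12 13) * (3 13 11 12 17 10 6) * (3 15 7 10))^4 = (17)(0 10 7 15 4)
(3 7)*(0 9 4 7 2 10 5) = [9, 1, 10, 2, 7, 0, 6, 3, 8, 4, 5] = (0 9 4 7 3 2 10 5)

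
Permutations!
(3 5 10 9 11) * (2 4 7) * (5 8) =[0, 1, 4, 8, 7, 10, 6, 2, 5, 11, 9, 3] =(2 4 7)(3 8 5 10 9 11)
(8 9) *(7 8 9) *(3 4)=[0, 1, 2, 4, 3, 5, 6, 8, 7, 9]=(9)(3 4)(7 8)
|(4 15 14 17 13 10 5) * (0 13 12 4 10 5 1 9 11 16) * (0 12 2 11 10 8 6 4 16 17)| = 24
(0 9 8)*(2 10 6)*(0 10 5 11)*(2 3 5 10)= (0 9 8 2 10 6 3 5 11)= [9, 1, 10, 5, 4, 11, 3, 7, 2, 8, 6, 0]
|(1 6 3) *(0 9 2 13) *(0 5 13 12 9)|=|(1 6 3)(2 12 9)(5 13)|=6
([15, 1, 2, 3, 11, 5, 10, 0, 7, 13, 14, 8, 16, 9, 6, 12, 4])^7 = [7, 1, 2, 3, 16, 5, 10, 8, 11, 13, 14, 4, 15, 9, 6, 0, 12]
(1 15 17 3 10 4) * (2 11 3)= [0, 15, 11, 10, 1, 5, 6, 7, 8, 9, 4, 3, 12, 13, 14, 17, 16, 2]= (1 15 17 2 11 3 10 4)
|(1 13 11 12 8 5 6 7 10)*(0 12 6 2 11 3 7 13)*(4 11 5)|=|(0 12 8 4 11 6 13 3 7 10 1)(2 5)|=22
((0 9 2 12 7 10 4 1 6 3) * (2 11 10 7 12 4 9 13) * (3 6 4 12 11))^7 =(0 3 9 10 11 12 2 13)(1 4)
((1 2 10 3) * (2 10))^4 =((1 10 3))^4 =(1 10 3)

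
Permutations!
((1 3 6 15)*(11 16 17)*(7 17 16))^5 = ((1 3 6 15)(7 17 11))^5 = (1 3 6 15)(7 11 17)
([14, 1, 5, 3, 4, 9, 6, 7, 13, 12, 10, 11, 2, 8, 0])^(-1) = (0 14)(2 12 9 5)(8 13)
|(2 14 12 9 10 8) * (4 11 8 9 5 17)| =|(2 14 12 5 17 4 11 8)(9 10)| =8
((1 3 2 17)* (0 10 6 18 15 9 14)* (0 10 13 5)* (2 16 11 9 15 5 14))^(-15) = (0 5 18 6 10 14 13)(1 17 2 9 11 16 3)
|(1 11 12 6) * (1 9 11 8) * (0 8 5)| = |(0 8 1 5)(6 9 11 12)| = 4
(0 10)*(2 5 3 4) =(0 10)(2 5 3 4) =[10, 1, 5, 4, 2, 3, 6, 7, 8, 9, 0]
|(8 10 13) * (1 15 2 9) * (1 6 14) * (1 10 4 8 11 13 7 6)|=|(1 15 2 9)(4 8)(6 14 10 7)(11 13)|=4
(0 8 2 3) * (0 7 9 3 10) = (0 8 2 10)(3 7 9) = [8, 1, 10, 7, 4, 5, 6, 9, 2, 3, 0]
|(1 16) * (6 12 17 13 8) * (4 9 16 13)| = |(1 13 8 6 12 17 4 9 16)| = 9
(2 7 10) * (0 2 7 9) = [2, 1, 9, 3, 4, 5, 6, 10, 8, 0, 7] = (0 2 9)(7 10)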